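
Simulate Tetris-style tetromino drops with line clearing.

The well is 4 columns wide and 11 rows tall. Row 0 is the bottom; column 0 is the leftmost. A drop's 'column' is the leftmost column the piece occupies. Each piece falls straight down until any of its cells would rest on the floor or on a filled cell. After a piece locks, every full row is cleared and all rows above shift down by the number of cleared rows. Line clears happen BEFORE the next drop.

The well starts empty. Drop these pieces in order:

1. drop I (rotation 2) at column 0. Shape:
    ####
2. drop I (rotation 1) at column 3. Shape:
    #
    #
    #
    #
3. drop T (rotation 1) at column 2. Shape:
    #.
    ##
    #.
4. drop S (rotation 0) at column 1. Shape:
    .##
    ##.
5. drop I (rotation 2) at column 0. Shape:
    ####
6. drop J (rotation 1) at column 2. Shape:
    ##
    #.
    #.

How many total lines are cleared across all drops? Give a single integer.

Drop 1: I rot2 at col 0 lands with bottom-row=0; cleared 1 line(s) (total 1); column heights now [0 0 0 0], max=0
Drop 2: I rot1 at col 3 lands with bottom-row=0; cleared 0 line(s) (total 1); column heights now [0 0 0 4], max=4
Drop 3: T rot1 at col 2 lands with bottom-row=3; cleared 0 line(s) (total 1); column heights now [0 0 6 5], max=6
Drop 4: S rot0 at col 1 lands with bottom-row=6; cleared 0 line(s) (total 1); column heights now [0 7 8 8], max=8
Drop 5: I rot2 at col 0 lands with bottom-row=8; cleared 1 line(s) (total 2); column heights now [0 7 8 8], max=8
Drop 6: J rot1 at col 2 lands with bottom-row=8; cleared 0 line(s) (total 2); column heights now [0 7 11 11], max=11

Answer: 2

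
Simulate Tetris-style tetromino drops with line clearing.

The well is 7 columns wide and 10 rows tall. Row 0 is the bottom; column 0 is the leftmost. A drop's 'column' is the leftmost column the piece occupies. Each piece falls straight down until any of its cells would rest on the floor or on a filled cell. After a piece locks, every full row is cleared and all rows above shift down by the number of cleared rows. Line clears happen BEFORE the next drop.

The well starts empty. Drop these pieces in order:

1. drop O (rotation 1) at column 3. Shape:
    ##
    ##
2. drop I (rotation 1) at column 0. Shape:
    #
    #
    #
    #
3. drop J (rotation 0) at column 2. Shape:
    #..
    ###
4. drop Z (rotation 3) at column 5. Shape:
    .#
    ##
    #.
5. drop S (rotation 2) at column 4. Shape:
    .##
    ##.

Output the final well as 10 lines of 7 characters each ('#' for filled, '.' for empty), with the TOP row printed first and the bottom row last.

Answer: .......
.......
.......
.......
.......
.....##
#.#.##.
#.###.#
#..####
#..###.

Derivation:
Drop 1: O rot1 at col 3 lands with bottom-row=0; cleared 0 line(s) (total 0); column heights now [0 0 0 2 2 0 0], max=2
Drop 2: I rot1 at col 0 lands with bottom-row=0; cleared 0 line(s) (total 0); column heights now [4 0 0 2 2 0 0], max=4
Drop 3: J rot0 at col 2 lands with bottom-row=2; cleared 0 line(s) (total 0); column heights now [4 0 4 3 3 0 0], max=4
Drop 4: Z rot3 at col 5 lands with bottom-row=0; cleared 0 line(s) (total 0); column heights now [4 0 4 3 3 2 3], max=4
Drop 5: S rot2 at col 4 lands with bottom-row=3; cleared 0 line(s) (total 0); column heights now [4 0 4 3 4 5 5], max=5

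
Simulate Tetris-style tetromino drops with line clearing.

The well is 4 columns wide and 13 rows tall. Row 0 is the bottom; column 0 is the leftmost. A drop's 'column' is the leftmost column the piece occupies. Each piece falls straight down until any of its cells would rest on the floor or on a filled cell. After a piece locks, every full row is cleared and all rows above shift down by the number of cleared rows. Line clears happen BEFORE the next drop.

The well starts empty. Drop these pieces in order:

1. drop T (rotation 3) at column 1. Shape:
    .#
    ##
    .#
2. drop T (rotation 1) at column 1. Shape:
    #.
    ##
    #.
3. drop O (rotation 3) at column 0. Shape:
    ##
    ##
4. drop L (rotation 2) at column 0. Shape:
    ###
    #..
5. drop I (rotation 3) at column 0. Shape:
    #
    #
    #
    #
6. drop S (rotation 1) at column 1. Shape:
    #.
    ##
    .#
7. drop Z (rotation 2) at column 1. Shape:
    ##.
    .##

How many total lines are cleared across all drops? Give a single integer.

Drop 1: T rot3 at col 1 lands with bottom-row=0; cleared 0 line(s) (total 0); column heights now [0 2 3 0], max=3
Drop 2: T rot1 at col 1 lands with bottom-row=2; cleared 0 line(s) (total 0); column heights now [0 5 4 0], max=5
Drop 3: O rot3 at col 0 lands with bottom-row=5; cleared 0 line(s) (total 0); column heights now [7 7 4 0], max=7
Drop 4: L rot2 at col 0 lands with bottom-row=7; cleared 0 line(s) (total 0); column heights now [9 9 9 0], max=9
Drop 5: I rot3 at col 0 lands with bottom-row=9; cleared 0 line(s) (total 0); column heights now [13 9 9 0], max=13
Drop 6: S rot1 at col 1 lands with bottom-row=9; cleared 0 line(s) (total 0); column heights now [13 12 11 0], max=13
Drop 7: Z rot2 at col 1 lands with bottom-row=11; cleared 1 line(s) (total 1); column heights now [12 12 12 0], max=12

Answer: 1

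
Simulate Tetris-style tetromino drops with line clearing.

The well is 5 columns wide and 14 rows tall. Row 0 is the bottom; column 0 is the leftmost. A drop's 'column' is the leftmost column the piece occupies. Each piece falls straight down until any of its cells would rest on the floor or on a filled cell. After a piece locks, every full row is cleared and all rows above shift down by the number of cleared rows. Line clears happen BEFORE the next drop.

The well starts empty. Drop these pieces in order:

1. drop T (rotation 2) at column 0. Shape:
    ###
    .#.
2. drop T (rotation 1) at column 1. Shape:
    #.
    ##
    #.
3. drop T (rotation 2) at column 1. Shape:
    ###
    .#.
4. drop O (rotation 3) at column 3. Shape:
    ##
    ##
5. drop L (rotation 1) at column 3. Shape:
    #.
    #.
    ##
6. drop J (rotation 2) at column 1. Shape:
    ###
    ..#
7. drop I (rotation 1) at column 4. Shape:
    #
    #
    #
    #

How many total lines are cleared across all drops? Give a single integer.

Drop 1: T rot2 at col 0 lands with bottom-row=0; cleared 0 line(s) (total 0); column heights now [2 2 2 0 0], max=2
Drop 2: T rot1 at col 1 lands with bottom-row=2; cleared 0 line(s) (total 0); column heights now [2 5 4 0 0], max=5
Drop 3: T rot2 at col 1 lands with bottom-row=4; cleared 0 line(s) (total 0); column heights now [2 6 6 6 0], max=6
Drop 4: O rot3 at col 3 lands with bottom-row=6; cleared 0 line(s) (total 0); column heights now [2 6 6 8 8], max=8
Drop 5: L rot1 at col 3 lands with bottom-row=8; cleared 0 line(s) (total 0); column heights now [2 6 6 11 9], max=11
Drop 6: J rot2 at col 1 lands with bottom-row=11; cleared 0 line(s) (total 0); column heights now [2 13 13 13 9], max=13
Drop 7: I rot1 at col 4 lands with bottom-row=9; cleared 0 line(s) (total 0); column heights now [2 13 13 13 13], max=13

Answer: 0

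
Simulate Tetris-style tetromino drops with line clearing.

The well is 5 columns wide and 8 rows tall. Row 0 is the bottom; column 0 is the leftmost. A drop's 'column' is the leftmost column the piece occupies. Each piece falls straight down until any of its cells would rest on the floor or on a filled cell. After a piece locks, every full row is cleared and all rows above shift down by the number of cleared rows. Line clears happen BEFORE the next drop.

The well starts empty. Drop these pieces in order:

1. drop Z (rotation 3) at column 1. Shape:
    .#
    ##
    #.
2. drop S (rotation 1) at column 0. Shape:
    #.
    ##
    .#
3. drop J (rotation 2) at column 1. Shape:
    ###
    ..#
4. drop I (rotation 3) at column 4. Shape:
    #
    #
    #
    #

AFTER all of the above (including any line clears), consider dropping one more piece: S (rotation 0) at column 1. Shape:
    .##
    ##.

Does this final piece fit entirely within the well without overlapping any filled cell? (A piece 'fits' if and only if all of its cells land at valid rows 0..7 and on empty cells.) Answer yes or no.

Answer: yes

Derivation:
Drop 1: Z rot3 at col 1 lands with bottom-row=0; cleared 0 line(s) (total 0); column heights now [0 2 3 0 0], max=3
Drop 2: S rot1 at col 0 lands with bottom-row=2; cleared 0 line(s) (total 0); column heights now [5 4 3 0 0], max=5
Drop 3: J rot2 at col 1 lands with bottom-row=3; cleared 0 line(s) (total 0); column heights now [5 5 5 5 0], max=5
Drop 4: I rot3 at col 4 lands with bottom-row=0; cleared 0 line(s) (total 0); column heights now [5 5 5 5 4], max=5
Test piece S rot0 at col 1 (width 3): heights before test = [5 5 5 5 4]; fits = True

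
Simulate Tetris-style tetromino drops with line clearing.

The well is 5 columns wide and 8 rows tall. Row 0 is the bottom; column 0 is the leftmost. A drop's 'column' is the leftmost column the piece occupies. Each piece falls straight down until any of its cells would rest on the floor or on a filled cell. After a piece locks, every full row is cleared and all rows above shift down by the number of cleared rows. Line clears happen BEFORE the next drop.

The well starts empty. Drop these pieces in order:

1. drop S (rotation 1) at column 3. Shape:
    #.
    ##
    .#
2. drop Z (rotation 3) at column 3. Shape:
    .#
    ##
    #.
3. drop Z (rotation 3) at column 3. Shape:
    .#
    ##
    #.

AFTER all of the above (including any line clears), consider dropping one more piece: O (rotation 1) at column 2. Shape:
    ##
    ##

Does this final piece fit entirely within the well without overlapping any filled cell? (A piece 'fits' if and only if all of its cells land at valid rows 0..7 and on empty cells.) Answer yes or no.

Drop 1: S rot1 at col 3 lands with bottom-row=0; cleared 0 line(s) (total 0); column heights now [0 0 0 3 2], max=3
Drop 2: Z rot3 at col 3 lands with bottom-row=3; cleared 0 line(s) (total 0); column heights now [0 0 0 5 6], max=6
Drop 3: Z rot3 at col 3 lands with bottom-row=5; cleared 0 line(s) (total 0); column heights now [0 0 0 7 8], max=8
Test piece O rot1 at col 2 (width 2): heights before test = [0 0 0 7 8]; fits = False

Answer: no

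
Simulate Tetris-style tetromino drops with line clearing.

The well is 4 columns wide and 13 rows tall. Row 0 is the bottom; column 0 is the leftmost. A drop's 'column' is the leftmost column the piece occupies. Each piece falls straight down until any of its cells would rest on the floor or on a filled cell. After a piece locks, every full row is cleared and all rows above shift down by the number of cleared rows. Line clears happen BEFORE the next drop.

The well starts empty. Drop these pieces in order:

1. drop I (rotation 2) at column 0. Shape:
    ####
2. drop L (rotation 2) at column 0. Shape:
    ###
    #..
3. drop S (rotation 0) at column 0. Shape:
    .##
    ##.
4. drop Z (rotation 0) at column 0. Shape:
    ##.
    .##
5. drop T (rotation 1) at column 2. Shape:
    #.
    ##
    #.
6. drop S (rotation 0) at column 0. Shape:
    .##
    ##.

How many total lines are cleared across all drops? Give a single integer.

Answer: 1

Derivation:
Drop 1: I rot2 at col 0 lands with bottom-row=0; cleared 1 line(s) (total 1); column heights now [0 0 0 0], max=0
Drop 2: L rot2 at col 0 lands with bottom-row=0; cleared 0 line(s) (total 1); column heights now [2 2 2 0], max=2
Drop 3: S rot0 at col 0 lands with bottom-row=2; cleared 0 line(s) (total 1); column heights now [3 4 4 0], max=4
Drop 4: Z rot0 at col 0 lands with bottom-row=4; cleared 0 line(s) (total 1); column heights now [6 6 5 0], max=6
Drop 5: T rot1 at col 2 lands with bottom-row=5; cleared 0 line(s) (total 1); column heights now [6 6 8 7], max=8
Drop 6: S rot0 at col 0 lands with bottom-row=7; cleared 0 line(s) (total 1); column heights now [8 9 9 7], max=9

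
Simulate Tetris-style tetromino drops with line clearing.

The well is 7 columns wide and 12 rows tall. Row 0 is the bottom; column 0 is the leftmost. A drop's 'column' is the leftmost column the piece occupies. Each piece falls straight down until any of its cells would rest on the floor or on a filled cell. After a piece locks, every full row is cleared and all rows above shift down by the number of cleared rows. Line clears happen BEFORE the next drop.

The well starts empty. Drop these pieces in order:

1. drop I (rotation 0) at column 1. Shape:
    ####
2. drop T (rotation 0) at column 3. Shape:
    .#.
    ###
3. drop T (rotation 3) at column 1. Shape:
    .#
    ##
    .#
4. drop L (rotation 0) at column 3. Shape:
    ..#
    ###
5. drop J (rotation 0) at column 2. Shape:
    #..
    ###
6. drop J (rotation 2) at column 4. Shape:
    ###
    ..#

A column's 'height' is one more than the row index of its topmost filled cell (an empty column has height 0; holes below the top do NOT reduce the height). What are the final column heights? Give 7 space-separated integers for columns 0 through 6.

Drop 1: I rot0 at col 1 lands with bottom-row=0; cleared 0 line(s) (total 0); column heights now [0 1 1 1 1 0 0], max=1
Drop 2: T rot0 at col 3 lands with bottom-row=1; cleared 0 line(s) (total 0); column heights now [0 1 1 2 3 2 0], max=3
Drop 3: T rot3 at col 1 lands with bottom-row=1; cleared 0 line(s) (total 0); column heights now [0 3 4 2 3 2 0], max=4
Drop 4: L rot0 at col 3 lands with bottom-row=3; cleared 0 line(s) (total 0); column heights now [0 3 4 4 4 5 0], max=5
Drop 5: J rot0 at col 2 lands with bottom-row=4; cleared 0 line(s) (total 0); column heights now [0 3 6 5 5 5 0], max=6
Drop 6: J rot2 at col 4 lands with bottom-row=4; cleared 0 line(s) (total 0); column heights now [0 3 6 5 6 6 6], max=6

Answer: 0 3 6 5 6 6 6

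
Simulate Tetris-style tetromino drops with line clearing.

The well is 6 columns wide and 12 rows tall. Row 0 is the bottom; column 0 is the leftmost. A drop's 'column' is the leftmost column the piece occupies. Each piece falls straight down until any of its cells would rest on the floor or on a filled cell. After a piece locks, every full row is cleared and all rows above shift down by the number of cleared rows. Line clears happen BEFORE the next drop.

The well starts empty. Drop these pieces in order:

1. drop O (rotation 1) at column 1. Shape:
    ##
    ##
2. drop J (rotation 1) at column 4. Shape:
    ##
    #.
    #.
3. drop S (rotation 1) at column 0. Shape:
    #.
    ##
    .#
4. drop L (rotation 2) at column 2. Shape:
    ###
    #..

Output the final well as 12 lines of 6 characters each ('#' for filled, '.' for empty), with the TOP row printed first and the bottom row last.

Answer: ......
......
......
......
......
......
......
#.....
#####.
.##.##
.##.#.
.##.#.

Derivation:
Drop 1: O rot1 at col 1 lands with bottom-row=0; cleared 0 line(s) (total 0); column heights now [0 2 2 0 0 0], max=2
Drop 2: J rot1 at col 4 lands with bottom-row=0; cleared 0 line(s) (total 0); column heights now [0 2 2 0 3 3], max=3
Drop 3: S rot1 at col 0 lands with bottom-row=2; cleared 0 line(s) (total 0); column heights now [5 4 2 0 3 3], max=5
Drop 4: L rot2 at col 2 lands with bottom-row=2; cleared 0 line(s) (total 0); column heights now [5 4 4 4 4 3], max=5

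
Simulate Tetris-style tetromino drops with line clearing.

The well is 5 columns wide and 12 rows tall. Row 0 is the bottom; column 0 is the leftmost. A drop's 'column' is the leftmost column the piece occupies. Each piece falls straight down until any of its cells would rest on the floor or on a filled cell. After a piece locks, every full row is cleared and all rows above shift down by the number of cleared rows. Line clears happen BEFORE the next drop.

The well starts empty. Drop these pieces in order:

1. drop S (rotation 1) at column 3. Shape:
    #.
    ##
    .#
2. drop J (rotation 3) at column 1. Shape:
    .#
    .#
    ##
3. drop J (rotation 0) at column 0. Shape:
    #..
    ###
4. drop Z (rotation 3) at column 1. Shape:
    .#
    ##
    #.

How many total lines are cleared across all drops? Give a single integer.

Drop 1: S rot1 at col 3 lands with bottom-row=0; cleared 0 line(s) (total 0); column heights now [0 0 0 3 2], max=3
Drop 2: J rot3 at col 1 lands with bottom-row=0; cleared 0 line(s) (total 0); column heights now [0 1 3 3 2], max=3
Drop 3: J rot0 at col 0 lands with bottom-row=3; cleared 0 line(s) (total 0); column heights now [5 4 4 3 2], max=5
Drop 4: Z rot3 at col 1 lands with bottom-row=4; cleared 0 line(s) (total 0); column heights now [5 6 7 3 2], max=7

Answer: 0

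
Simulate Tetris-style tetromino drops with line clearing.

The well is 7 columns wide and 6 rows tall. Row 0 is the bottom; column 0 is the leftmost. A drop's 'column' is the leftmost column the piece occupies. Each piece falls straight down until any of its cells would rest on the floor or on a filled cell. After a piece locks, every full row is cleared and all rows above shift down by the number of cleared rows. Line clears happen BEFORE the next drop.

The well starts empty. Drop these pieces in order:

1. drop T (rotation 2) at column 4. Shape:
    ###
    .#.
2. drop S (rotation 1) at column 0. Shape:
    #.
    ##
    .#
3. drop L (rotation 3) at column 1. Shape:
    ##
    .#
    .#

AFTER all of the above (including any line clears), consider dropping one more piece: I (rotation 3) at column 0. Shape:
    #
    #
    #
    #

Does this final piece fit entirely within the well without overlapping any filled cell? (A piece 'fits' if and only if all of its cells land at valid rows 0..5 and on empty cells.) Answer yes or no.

Answer: no

Derivation:
Drop 1: T rot2 at col 4 lands with bottom-row=0; cleared 0 line(s) (total 0); column heights now [0 0 0 0 2 2 2], max=2
Drop 2: S rot1 at col 0 lands with bottom-row=0; cleared 0 line(s) (total 0); column heights now [3 2 0 0 2 2 2], max=3
Drop 3: L rot3 at col 1 lands with bottom-row=0; cleared 0 line(s) (total 0); column heights now [3 3 3 0 2 2 2], max=3
Test piece I rot3 at col 0 (width 1): heights before test = [3 3 3 0 2 2 2]; fits = False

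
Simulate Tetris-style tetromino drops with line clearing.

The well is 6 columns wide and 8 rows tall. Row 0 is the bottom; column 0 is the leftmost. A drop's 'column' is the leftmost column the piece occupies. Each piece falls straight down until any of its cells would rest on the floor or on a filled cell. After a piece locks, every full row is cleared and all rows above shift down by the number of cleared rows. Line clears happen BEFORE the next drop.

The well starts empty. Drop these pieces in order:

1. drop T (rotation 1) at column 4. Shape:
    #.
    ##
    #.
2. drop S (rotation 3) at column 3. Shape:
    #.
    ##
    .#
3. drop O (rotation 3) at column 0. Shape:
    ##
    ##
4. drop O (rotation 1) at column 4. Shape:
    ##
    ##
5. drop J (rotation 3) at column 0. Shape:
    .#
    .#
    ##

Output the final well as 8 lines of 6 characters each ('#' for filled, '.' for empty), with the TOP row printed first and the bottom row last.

Answer: ......
....##
...###
.#.##.
.#..#.
##..#.
##..##
##..#.

Derivation:
Drop 1: T rot1 at col 4 lands with bottom-row=0; cleared 0 line(s) (total 0); column heights now [0 0 0 0 3 2], max=3
Drop 2: S rot3 at col 3 lands with bottom-row=3; cleared 0 line(s) (total 0); column heights now [0 0 0 6 5 2], max=6
Drop 3: O rot3 at col 0 lands with bottom-row=0; cleared 0 line(s) (total 0); column heights now [2 2 0 6 5 2], max=6
Drop 4: O rot1 at col 4 lands with bottom-row=5; cleared 0 line(s) (total 0); column heights now [2 2 0 6 7 7], max=7
Drop 5: J rot3 at col 0 lands with bottom-row=2; cleared 0 line(s) (total 0); column heights now [3 5 0 6 7 7], max=7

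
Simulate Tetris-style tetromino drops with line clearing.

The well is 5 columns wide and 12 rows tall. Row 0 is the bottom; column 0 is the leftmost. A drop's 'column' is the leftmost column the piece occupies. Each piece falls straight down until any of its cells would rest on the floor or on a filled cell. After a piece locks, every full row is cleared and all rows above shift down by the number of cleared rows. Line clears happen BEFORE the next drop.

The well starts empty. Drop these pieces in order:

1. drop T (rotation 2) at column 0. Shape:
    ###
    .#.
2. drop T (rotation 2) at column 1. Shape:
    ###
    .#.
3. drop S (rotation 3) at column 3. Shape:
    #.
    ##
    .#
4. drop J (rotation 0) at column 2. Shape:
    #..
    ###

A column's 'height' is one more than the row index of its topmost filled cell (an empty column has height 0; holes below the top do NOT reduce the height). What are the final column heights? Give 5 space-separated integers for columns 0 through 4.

Answer: 2 4 8 7 7

Derivation:
Drop 1: T rot2 at col 0 lands with bottom-row=0; cleared 0 line(s) (total 0); column heights now [2 2 2 0 0], max=2
Drop 2: T rot2 at col 1 lands with bottom-row=2; cleared 0 line(s) (total 0); column heights now [2 4 4 4 0], max=4
Drop 3: S rot3 at col 3 lands with bottom-row=3; cleared 0 line(s) (total 0); column heights now [2 4 4 6 5], max=6
Drop 4: J rot0 at col 2 lands with bottom-row=6; cleared 0 line(s) (total 0); column heights now [2 4 8 7 7], max=8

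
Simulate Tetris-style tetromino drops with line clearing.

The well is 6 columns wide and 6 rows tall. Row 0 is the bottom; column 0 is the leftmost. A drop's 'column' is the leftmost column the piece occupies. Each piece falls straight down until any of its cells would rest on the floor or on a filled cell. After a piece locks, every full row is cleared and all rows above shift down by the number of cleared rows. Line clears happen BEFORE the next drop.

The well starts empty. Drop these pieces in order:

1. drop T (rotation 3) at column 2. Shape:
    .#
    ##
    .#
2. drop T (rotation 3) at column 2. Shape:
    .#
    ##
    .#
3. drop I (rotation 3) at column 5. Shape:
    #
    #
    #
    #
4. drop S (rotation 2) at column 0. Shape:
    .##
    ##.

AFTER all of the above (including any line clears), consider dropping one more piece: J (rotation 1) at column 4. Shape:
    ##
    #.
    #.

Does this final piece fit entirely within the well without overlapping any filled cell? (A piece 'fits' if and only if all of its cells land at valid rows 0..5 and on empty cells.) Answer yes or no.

Answer: yes

Derivation:
Drop 1: T rot3 at col 2 lands with bottom-row=0; cleared 0 line(s) (total 0); column heights now [0 0 2 3 0 0], max=3
Drop 2: T rot3 at col 2 lands with bottom-row=3; cleared 0 line(s) (total 0); column heights now [0 0 5 6 0 0], max=6
Drop 3: I rot3 at col 5 lands with bottom-row=0; cleared 0 line(s) (total 0); column heights now [0 0 5 6 0 4], max=6
Drop 4: S rot2 at col 0 lands with bottom-row=4; cleared 0 line(s) (total 0); column heights now [5 6 6 6 0 4], max=6
Test piece J rot1 at col 4 (width 2): heights before test = [5 6 6 6 0 4]; fits = True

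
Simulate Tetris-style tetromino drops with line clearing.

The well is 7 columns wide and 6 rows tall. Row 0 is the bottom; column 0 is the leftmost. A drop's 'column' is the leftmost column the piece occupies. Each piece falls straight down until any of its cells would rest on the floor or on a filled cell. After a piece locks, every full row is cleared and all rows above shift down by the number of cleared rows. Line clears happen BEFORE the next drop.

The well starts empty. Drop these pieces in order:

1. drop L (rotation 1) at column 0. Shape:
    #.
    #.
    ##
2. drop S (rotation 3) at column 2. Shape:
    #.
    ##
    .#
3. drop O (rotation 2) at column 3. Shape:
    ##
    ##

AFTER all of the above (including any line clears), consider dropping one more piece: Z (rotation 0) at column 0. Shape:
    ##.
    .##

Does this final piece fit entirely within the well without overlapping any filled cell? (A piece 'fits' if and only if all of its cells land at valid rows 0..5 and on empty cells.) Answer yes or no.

Answer: yes

Derivation:
Drop 1: L rot1 at col 0 lands with bottom-row=0; cleared 0 line(s) (total 0); column heights now [3 1 0 0 0 0 0], max=3
Drop 2: S rot3 at col 2 lands with bottom-row=0; cleared 0 line(s) (total 0); column heights now [3 1 3 2 0 0 0], max=3
Drop 3: O rot2 at col 3 lands with bottom-row=2; cleared 0 line(s) (total 0); column heights now [3 1 3 4 4 0 0], max=4
Test piece Z rot0 at col 0 (width 3): heights before test = [3 1 3 4 4 0 0]; fits = True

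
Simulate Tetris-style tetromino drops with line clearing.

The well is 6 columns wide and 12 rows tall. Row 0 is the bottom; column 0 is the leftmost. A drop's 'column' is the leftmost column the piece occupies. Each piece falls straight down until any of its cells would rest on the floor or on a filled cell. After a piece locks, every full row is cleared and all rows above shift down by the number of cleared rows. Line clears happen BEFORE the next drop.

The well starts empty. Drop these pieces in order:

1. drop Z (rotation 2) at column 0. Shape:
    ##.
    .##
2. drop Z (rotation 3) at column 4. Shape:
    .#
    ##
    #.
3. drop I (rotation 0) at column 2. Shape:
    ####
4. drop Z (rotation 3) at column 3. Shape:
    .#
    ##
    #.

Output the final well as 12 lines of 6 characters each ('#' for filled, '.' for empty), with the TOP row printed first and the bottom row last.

Drop 1: Z rot2 at col 0 lands with bottom-row=0; cleared 0 line(s) (total 0); column heights now [2 2 1 0 0 0], max=2
Drop 2: Z rot3 at col 4 lands with bottom-row=0; cleared 0 line(s) (total 0); column heights now [2 2 1 0 2 3], max=3
Drop 3: I rot0 at col 2 lands with bottom-row=3; cleared 0 line(s) (total 0); column heights now [2 2 4 4 4 4], max=4
Drop 4: Z rot3 at col 3 lands with bottom-row=4; cleared 0 line(s) (total 0); column heights now [2 2 4 6 7 4], max=7

Answer: ......
......
......
......
......
....#.
...##.
...#..
..####
.....#
##..##
.##.#.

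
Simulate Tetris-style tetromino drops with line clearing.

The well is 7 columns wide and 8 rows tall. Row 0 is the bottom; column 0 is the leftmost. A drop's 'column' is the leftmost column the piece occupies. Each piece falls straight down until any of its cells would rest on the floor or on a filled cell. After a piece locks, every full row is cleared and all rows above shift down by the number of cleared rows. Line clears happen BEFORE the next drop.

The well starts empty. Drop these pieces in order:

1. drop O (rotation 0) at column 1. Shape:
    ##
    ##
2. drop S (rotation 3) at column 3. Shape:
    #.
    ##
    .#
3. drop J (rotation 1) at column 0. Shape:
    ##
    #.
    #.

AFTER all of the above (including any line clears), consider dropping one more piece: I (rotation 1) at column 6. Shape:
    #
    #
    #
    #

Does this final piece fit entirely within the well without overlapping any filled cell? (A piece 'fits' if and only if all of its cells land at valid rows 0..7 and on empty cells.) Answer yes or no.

Drop 1: O rot0 at col 1 lands with bottom-row=0; cleared 0 line(s) (total 0); column heights now [0 2 2 0 0 0 0], max=2
Drop 2: S rot3 at col 3 lands with bottom-row=0; cleared 0 line(s) (total 0); column heights now [0 2 2 3 2 0 0], max=3
Drop 3: J rot1 at col 0 lands with bottom-row=0; cleared 0 line(s) (total 0); column heights now [3 3 2 3 2 0 0], max=3
Test piece I rot1 at col 6 (width 1): heights before test = [3 3 2 3 2 0 0]; fits = True

Answer: yes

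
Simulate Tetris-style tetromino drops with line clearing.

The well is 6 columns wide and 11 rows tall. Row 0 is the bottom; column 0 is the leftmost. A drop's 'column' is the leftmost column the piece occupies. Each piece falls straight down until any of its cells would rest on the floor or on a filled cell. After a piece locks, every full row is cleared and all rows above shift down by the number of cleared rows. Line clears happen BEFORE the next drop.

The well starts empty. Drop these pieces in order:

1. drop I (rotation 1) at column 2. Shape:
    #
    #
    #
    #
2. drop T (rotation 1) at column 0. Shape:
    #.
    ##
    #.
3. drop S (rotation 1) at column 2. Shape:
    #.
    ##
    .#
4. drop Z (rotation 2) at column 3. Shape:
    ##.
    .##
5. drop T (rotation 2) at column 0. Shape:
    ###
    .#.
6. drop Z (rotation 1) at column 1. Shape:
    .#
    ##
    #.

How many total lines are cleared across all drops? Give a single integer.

Drop 1: I rot1 at col 2 lands with bottom-row=0; cleared 0 line(s) (total 0); column heights now [0 0 4 0 0 0], max=4
Drop 2: T rot1 at col 0 lands with bottom-row=0; cleared 0 line(s) (total 0); column heights now [3 2 4 0 0 0], max=4
Drop 3: S rot1 at col 2 lands with bottom-row=3; cleared 0 line(s) (total 0); column heights now [3 2 6 5 0 0], max=6
Drop 4: Z rot2 at col 3 lands with bottom-row=4; cleared 0 line(s) (total 0); column heights now [3 2 6 6 6 5], max=6
Drop 5: T rot2 at col 0 lands with bottom-row=5; cleared 0 line(s) (total 0); column heights now [7 7 7 6 6 5], max=7
Drop 6: Z rot1 at col 1 lands with bottom-row=7; cleared 0 line(s) (total 0); column heights now [7 9 10 6 6 5], max=10

Answer: 0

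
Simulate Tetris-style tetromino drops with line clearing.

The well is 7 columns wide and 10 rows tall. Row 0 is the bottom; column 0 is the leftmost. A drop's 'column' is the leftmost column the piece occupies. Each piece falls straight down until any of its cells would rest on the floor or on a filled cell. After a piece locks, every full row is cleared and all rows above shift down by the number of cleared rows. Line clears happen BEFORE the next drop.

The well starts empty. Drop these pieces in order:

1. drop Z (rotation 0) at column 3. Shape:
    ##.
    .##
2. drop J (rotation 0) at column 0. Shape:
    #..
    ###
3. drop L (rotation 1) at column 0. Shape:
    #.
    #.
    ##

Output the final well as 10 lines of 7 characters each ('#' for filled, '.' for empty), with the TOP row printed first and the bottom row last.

Answer: .......
.......
.......
.......
.......
#......
#......
##.....
#..##..
###.##.

Derivation:
Drop 1: Z rot0 at col 3 lands with bottom-row=0; cleared 0 line(s) (total 0); column heights now [0 0 0 2 2 1 0], max=2
Drop 2: J rot0 at col 0 lands with bottom-row=0; cleared 0 line(s) (total 0); column heights now [2 1 1 2 2 1 0], max=2
Drop 3: L rot1 at col 0 lands with bottom-row=2; cleared 0 line(s) (total 0); column heights now [5 3 1 2 2 1 0], max=5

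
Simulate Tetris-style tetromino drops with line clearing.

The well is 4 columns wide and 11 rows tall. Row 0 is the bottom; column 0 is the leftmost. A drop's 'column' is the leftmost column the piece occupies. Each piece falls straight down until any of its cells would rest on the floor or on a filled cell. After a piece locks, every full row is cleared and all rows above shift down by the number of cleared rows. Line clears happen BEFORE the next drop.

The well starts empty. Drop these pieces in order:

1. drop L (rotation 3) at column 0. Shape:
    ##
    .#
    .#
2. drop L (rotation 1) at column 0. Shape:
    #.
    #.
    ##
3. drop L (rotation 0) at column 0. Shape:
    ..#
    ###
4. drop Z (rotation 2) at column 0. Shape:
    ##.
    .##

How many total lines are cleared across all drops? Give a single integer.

Drop 1: L rot3 at col 0 lands with bottom-row=0; cleared 0 line(s) (total 0); column heights now [3 3 0 0], max=3
Drop 2: L rot1 at col 0 lands with bottom-row=3; cleared 0 line(s) (total 0); column heights now [6 4 0 0], max=6
Drop 3: L rot0 at col 0 lands with bottom-row=6; cleared 0 line(s) (total 0); column heights now [7 7 8 0], max=8
Drop 4: Z rot2 at col 0 lands with bottom-row=8; cleared 0 line(s) (total 0); column heights now [10 10 9 0], max=10

Answer: 0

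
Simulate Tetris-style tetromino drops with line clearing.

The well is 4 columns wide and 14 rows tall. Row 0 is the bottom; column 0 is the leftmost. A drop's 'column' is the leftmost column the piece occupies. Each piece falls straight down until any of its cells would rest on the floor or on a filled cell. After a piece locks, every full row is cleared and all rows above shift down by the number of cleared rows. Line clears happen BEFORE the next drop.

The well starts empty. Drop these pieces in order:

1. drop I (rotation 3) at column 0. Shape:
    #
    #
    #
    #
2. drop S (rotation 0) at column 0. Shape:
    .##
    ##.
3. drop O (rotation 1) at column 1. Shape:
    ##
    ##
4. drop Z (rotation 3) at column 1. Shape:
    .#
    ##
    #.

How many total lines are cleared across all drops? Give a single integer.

Answer: 0

Derivation:
Drop 1: I rot3 at col 0 lands with bottom-row=0; cleared 0 line(s) (total 0); column heights now [4 0 0 0], max=4
Drop 2: S rot0 at col 0 lands with bottom-row=4; cleared 0 line(s) (total 0); column heights now [5 6 6 0], max=6
Drop 3: O rot1 at col 1 lands with bottom-row=6; cleared 0 line(s) (total 0); column heights now [5 8 8 0], max=8
Drop 4: Z rot3 at col 1 lands with bottom-row=8; cleared 0 line(s) (total 0); column heights now [5 10 11 0], max=11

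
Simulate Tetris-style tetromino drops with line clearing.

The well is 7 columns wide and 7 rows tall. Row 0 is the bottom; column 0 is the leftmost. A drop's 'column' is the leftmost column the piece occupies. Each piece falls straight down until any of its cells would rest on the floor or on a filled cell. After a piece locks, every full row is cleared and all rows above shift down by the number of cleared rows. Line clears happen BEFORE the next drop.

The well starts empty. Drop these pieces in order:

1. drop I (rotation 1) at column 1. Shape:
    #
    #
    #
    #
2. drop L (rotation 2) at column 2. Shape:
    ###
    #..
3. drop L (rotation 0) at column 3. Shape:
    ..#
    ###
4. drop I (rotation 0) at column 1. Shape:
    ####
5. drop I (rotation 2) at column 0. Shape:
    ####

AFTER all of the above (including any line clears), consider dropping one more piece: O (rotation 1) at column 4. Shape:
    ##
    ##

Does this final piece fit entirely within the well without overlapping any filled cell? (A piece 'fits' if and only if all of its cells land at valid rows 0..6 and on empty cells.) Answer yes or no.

Drop 1: I rot1 at col 1 lands with bottom-row=0; cleared 0 line(s) (total 0); column heights now [0 4 0 0 0 0 0], max=4
Drop 2: L rot2 at col 2 lands with bottom-row=0; cleared 0 line(s) (total 0); column heights now [0 4 2 2 2 0 0], max=4
Drop 3: L rot0 at col 3 lands with bottom-row=2; cleared 0 line(s) (total 0); column heights now [0 4 2 3 3 4 0], max=4
Drop 4: I rot0 at col 1 lands with bottom-row=4; cleared 0 line(s) (total 0); column heights now [0 5 5 5 5 4 0], max=5
Drop 5: I rot2 at col 0 lands with bottom-row=5; cleared 0 line(s) (total 0); column heights now [6 6 6 6 5 4 0], max=6
Test piece O rot1 at col 4 (width 2): heights before test = [6 6 6 6 5 4 0]; fits = True

Answer: yes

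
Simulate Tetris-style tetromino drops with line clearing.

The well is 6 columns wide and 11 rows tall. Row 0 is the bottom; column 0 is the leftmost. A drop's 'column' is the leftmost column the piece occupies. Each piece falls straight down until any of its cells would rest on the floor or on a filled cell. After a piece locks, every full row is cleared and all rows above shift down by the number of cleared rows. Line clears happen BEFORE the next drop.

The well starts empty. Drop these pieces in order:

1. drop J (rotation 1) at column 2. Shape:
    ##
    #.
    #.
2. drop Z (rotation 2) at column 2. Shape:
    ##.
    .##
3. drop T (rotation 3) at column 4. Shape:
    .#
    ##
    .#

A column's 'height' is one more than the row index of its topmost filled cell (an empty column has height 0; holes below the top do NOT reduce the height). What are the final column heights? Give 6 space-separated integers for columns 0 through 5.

Answer: 0 0 5 5 5 6

Derivation:
Drop 1: J rot1 at col 2 lands with bottom-row=0; cleared 0 line(s) (total 0); column heights now [0 0 3 3 0 0], max=3
Drop 2: Z rot2 at col 2 lands with bottom-row=3; cleared 0 line(s) (total 0); column heights now [0 0 5 5 4 0], max=5
Drop 3: T rot3 at col 4 lands with bottom-row=3; cleared 0 line(s) (total 0); column heights now [0 0 5 5 5 6], max=6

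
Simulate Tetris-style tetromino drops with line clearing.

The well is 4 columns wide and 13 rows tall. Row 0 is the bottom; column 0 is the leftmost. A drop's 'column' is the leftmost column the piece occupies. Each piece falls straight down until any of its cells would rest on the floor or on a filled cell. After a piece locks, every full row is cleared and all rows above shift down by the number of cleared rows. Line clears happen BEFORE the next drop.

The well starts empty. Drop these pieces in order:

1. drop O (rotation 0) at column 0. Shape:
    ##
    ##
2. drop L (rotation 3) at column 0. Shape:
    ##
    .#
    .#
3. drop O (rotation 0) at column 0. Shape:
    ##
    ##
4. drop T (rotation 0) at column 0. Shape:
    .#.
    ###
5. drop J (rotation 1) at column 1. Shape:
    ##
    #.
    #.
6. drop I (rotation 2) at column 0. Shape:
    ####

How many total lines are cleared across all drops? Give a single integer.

Drop 1: O rot0 at col 0 lands with bottom-row=0; cleared 0 line(s) (total 0); column heights now [2 2 0 0], max=2
Drop 2: L rot3 at col 0 lands with bottom-row=2; cleared 0 line(s) (total 0); column heights now [5 5 0 0], max=5
Drop 3: O rot0 at col 0 lands with bottom-row=5; cleared 0 line(s) (total 0); column heights now [7 7 0 0], max=7
Drop 4: T rot0 at col 0 lands with bottom-row=7; cleared 0 line(s) (total 0); column heights now [8 9 8 0], max=9
Drop 5: J rot1 at col 1 lands with bottom-row=9; cleared 0 line(s) (total 0); column heights now [8 12 12 0], max=12
Drop 6: I rot2 at col 0 lands with bottom-row=12; cleared 1 line(s) (total 1); column heights now [8 12 12 0], max=12

Answer: 1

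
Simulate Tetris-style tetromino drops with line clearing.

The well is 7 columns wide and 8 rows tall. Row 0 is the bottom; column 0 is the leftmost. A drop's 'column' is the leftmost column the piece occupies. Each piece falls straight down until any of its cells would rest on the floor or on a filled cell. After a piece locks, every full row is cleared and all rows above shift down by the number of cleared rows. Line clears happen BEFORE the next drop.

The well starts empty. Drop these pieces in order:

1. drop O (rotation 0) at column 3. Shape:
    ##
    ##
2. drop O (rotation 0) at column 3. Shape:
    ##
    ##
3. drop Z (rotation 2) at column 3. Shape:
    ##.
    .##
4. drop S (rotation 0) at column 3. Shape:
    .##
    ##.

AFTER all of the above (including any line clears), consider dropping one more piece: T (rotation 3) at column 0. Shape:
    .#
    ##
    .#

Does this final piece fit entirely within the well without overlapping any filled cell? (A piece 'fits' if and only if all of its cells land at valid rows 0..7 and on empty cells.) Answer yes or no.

Answer: yes

Derivation:
Drop 1: O rot0 at col 3 lands with bottom-row=0; cleared 0 line(s) (total 0); column heights now [0 0 0 2 2 0 0], max=2
Drop 2: O rot0 at col 3 lands with bottom-row=2; cleared 0 line(s) (total 0); column heights now [0 0 0 4 4 0 0], max=4
Drop 3: Z rot2 at col 3 lands with bottom-row=4; cleared 0 line(s) (total 0); column heights now [0 0 0 6 6 5 0], max=6
Drop 4: S rot0 at col 3 lands with bottom-row=6; cleared 0 line(s) (total 0); column heights now [0 0 0 7 8 8 0], max=8
Test piece T rot3 at col 0 (width 2): heights before test = [0 0 0 7 8 8 0]; fits = True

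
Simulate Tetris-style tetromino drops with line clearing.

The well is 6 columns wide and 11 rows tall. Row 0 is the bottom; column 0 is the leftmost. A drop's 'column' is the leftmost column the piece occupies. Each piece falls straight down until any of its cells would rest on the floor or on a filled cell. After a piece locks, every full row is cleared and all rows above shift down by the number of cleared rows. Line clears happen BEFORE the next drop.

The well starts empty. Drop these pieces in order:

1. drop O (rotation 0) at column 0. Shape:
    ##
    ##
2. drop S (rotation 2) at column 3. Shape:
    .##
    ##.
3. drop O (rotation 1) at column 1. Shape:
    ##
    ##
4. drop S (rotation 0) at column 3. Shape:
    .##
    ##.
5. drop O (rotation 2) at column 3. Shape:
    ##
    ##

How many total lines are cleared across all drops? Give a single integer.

Drop 1: O rot0 at col 0 lands with bottom-row=0; cleared 0 line(s) (total 0); column heights now [2 2 0 0 0 0], max=2
Drop 2: S rot2 at col 3 lands with bottom-row=0; cleared 0 line(s) (total 0); column heights now [2 2 0 1 2 2], max=2
Drop 3: O rot1 at col 1 lands with bottom-row=2; cleared 0 line(s) (total 0); column heights now [2 4 4 1 2 2], max=4
Drop 4: S rot0 at col 3 lands with bottom-row=2; cleared 0 line(s) (total 0); column heights now [2 4 4 3 4 4], max=4
Drop 5: O rot2 at col 3 lands with bottom-row=4; cleared 0 line(s) (total 0); column heights now [2 4 4 6 6 4], max=6

Answer: 0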